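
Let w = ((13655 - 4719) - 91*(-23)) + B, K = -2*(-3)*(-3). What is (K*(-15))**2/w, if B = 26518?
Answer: 72900/37547 ≈ 1.9416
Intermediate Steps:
K = -18 (K = 6*(-3) = -18)
w = 37547 (w = ((13655 - 4719) - 91*(-23)) + 26518 = (8936 + 2093) + 26518 = 11029 + 26518 = 37547)
(K*(-15))**2/w = (-18*(-15))**2/37547 = 270**2*(1/37547) = 72900*(1/37547) = 72900/37547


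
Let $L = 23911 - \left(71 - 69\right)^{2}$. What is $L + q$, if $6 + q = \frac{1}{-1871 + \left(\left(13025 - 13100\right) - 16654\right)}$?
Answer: $\frac{444558599}{18600} \approx 23901.0$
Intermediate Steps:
$q = - \frac{111601}{18600}$ ($q = -6 + \frac{1}{-1871 + \left(\left(13025 - 13100\right) - 16654\right)} = -6 + \frac{1}{-1871 - 16729} = -6 + \frac{1}{-18600} = -6 - \frac{1}{18600} = - \frac{111601}{18600} \approx -6.0001$)
$L = 23907$ ($L = 23911 - 2^{2} = 23911 - 4 = 23907$)
$L + q = 23907 - \frac{111601}{18600} = \frac{444558599}{18600}$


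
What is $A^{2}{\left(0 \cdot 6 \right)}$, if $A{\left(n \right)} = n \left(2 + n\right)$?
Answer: $0$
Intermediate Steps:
$A^{2}{\left(0 \cdot 6 \right)} = \left(0 \cdot 6 \left(2 + 0 \cdot 6\right)\right)^{2} = \left(0 \left(2 + 0\right)\right)^{2} = \left(0 \cdot 2\right)^{2} = 0^{2} = 0$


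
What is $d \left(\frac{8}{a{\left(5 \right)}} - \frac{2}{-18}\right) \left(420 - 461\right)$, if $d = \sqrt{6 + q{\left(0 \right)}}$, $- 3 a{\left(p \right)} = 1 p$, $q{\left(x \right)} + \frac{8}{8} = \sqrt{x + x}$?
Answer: $\frac{8651 \sqrt{5}}{45} \approx 429.87$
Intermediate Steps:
$q{\left(x \right)} = -1 + \sqrt{2} \sqrt{x}$ ($q{\left(x \right)} = -1 + \sqrt{x + x} = -1 + \sqrt{2 x} = -1 + \sqrt{2} \sqrt{x}$)
$a{\left(p \right)} = - \frac{p}{3}$ ($a{\left(p \right)} = - \frac{1 p}{3} = - \frac{p}{3}$)
$d = \sqrt{5}$ ($d = \sqrt{6 - \left(1 - \sqrt{2} \sqrt{0}\right)} = \sqrt{6 - \left(1 - \sqrt{2} \cdot 0\right)} = \sqrt{6 + \left(-1 + 0\right)} = \sqrt{6 - 1} = \sqrt{5} \approx 2.2361$)
$d \left(\frac{8}{a{\left(5 \right)}} - \frac{2}{-18}\right) \left(420 - 461\right) = \sqrt{5} \left(\frac{8}{\left(- \frac{1}{3}\right) 5} - \frac{2}{-18}\right) \left(420 - 461\right) = \sqrt{5} \left(\frac{8}{- \frac{5}{3}} - - \frac{1}{9}\right) \left(-41\right) = \sqrt{5} \left(8 \left(- \frac{3}{5}\right) + \frac{1}{9}\right) \left(-41\right) = \sqrt{5} \left(- \frac{24}{5} + \frac{1}{9}\right) \left(-41\right) = \sqrt{5} \left(- \frac{211}{45}\right) \left(-41\right) = - \frac{211 \sqrt{5}}{45} \left(-41\right) = \frac{8651 \sqrt{5}}{45}$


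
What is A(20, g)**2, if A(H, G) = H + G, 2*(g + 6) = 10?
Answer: 361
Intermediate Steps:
g = -1 (g = -6 + (1/2)*10 = -6 + 5 = -1)
A(H, G) = G + H
A(20, g)**2 = (-1 + 20)**2 = 19**2 = 361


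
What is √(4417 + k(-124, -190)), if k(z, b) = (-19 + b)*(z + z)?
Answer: √56249 ≈ 237.17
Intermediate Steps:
k(z, b) = 2*z*(-19 + b) (k(z, b) = (-19 + b)*(2*z) = 2*z*(-19 + b))
√(4417 + k(-124, -190)) = √(4417 + 2*(-124)*(-19 - 190)) = √(4417 + 2*(-124)*(-209)) = √(4417 + 51832) = √56249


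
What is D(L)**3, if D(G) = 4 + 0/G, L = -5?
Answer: 64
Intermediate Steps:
D(G) = 4 (D(G) = 4 + 0 = 4)
D(L)**3 = 4**3 = 64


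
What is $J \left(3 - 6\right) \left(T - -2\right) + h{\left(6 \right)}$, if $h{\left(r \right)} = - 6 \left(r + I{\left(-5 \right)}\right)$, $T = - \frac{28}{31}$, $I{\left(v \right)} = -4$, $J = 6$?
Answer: $- \frac{984}{31} \approx -31.742$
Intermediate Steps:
$T = - \frac{28}{31}$ ($T = \left(-28\right) \frac{1}{31} = - \frac{28}{31} \approx -0.90323$)
$h{\left(r \right)} = 24 - 6 r$ ($h{\left(r \right)} = - 6 \left(r - 4\right) = - 6 \left(-4 + r\right) = 24 - 6 r$)
$J \left(3 - 6\right) \left(T - -2\right) + h{\left(6 \right)} = 6 \left(3 - 6\right) \left(- \frac{28}{31} - -2\right) + \left(24 - 36\right) = 6 \left(-3\right) \left(- \frac{28}{31} + 2\right) + \left(24 - 36\right) = \left(-18\right) \frac{34}{31} - 12 = - \frac{612}{31} - 12 = - \frac{984}{31}$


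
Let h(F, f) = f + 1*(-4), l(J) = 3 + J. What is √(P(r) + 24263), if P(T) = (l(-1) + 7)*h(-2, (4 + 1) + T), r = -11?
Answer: √24173 ≈ 155.48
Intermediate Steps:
h(F, f) = -4 + f (h(F, f) = f - 4 = -4 + f)
P(T) = 9 + 9*T (P(T) = ((3 - 1) + 7)*(-4 + ((4 + 1) + T)) = (2 + 7)*(-4 + (5 + T)) = 9*(1 + T) = 9 + 9*T)
√(P(r) + 24263) = √((9 + 9*(-11)) + 24263) = √((9 - 99) + 24263) = √(-90 + 24263) = √24173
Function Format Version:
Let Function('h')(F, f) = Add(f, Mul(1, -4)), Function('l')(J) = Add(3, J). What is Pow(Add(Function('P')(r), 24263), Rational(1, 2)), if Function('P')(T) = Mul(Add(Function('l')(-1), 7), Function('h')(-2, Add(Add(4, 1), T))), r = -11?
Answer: Pow(24173, Rational(1, 2)) ≈ 155.48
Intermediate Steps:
Function('h')(F, f) = Add(-4, f) (Function('h')(F, f) = Add(f, -4) = Add(-4, f))
Function('P')(T) = Add(9, Mul(9, T)) (Function('P')(T) = Mul(Add(Add(3, -1), 7), Add(-4, Add(Add(4, 1), T))) = Mul(Add(2, 7), Add(-4, Add(5, T))) = Mul(9, Add(1, T)) = Add(9, Mul(9, T)))
Pow(Add(Function('P')(r), 24263), Rational(1, 2)) = Pow(Add(Add(9, Mul(9, -11)), 24263), Rational(1, 2)) = Pow(Add(Add(9, -99), 24263), Rational(1, 2)) = Pow(Add(-90, 24263), Rational(1, 2)) = Pow(24173, Rational(1, 2))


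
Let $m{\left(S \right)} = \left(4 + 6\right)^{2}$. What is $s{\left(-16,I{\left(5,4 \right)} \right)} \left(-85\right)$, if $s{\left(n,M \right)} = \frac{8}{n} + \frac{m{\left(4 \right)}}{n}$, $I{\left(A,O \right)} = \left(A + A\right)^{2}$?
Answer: $\frac{2295}{4} \approx 573.75$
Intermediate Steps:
$I{\left(A,O \right)} = 4 A^{2}$ ($I{\left(A,O \right)} = \left(2 A\right)^{2} = 4 A^{2}$)
$m{\left(S \right)} = 100$ ($m{\left(S \right)} = 10^{2} = 100$)
$s{\left(n,M \right)} = \frac{108}{n}$ ($s{\left(n,M \right)} = \frac{8}{n} + \frac{100}{n} = \frac{108}{n}$)
$s{\left(-16,I{\left(5,4 \right)} \right)} \left(-85\right) = \frac{108}{-16} \left(-85\right) = 108 \left(- \frac{1}{16}\right) \left(-85\right) = \left(- \frac{27}{4}\right) \left(-85\right) = \frac{2295}{4}$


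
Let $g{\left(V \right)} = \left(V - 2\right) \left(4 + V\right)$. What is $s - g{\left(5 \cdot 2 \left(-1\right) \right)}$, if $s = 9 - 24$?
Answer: $-87$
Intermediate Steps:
$s = -15$ ($s = 9 - 24 = -15$)
$g{\left(V \right)} = \left(-2 + V\right) \left(4 + V\right)$
$s - g{\left(5 \cdot 2 \left(-1\right) \right)} = -15 - \left(-8 + \left(5 \cdot 2 \left(-1\right)\right)^{2} + 2 \cdot 5 \cdot 2 \left(-1\right)\right) = -15 - \left(-8 + \left(10 \left(-1\right)\right)^{2} + 2 \cdot 10 \left(-1\right)\right) = -15 - \left(-8 + \left(-10\right)^{2} + 2 \left(-10\right)\right) = -15 - \left(-8 + 100 - 20\right) = -15 - 72 = -87$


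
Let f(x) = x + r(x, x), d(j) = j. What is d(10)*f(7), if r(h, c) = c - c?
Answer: 70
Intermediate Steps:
r(h, c) = 0
f(x) = x (f(x) = x + 0 = x)
d(10)*f(7) = 10*7 = 70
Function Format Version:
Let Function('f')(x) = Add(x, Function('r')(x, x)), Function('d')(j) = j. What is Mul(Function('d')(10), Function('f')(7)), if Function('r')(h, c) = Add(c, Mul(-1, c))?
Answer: 70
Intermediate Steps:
Function('r')(h, c) = 0
Function('f')(x) = x (Function('f')(x) = Add(x, 0) = x)
Mul(Function('d')(10), Function('f')(7)) = Mul(10, 7) = 70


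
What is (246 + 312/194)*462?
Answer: 11096316/97 ≈ 1.1440e+5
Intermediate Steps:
(246 + 312/194)*462 = (246 + 312*(1/194))*462 = (246 + 156/97)*462 = (24018/97)*462 = 11096316/97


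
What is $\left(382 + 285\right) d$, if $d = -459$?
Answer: $-306153$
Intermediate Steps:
$\left(382 + 285\right) d = \left(382 + 285\right) \left(-459\right) = 667 \left(-459\right) = -306153$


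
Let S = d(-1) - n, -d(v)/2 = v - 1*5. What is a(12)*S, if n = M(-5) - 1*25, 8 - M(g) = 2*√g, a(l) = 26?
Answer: 754 + 52*I*√5 ≈ 754.0 + 116.28*I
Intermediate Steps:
d(v) = 10 - 2*v (d(v) = -2*(v - 1*5) = -2*(v - 5) = -2*(-5 + v) = 10 - 2*v)
M(g) = 8 - 2*√g
n = -17 - 2*I*√5 (n = (8 - 2*I*√5) - 1*25 = (8 - 2*I*√5) - 25 = -17 - 2*I*√5 ≈ -17.0 - 4.4721*I)
S = 29 + 2*I*√5 (S = (10 - 2*(-1)) - (-17 - 2*I*√5) = (10 + 2) + (17 + 2*I*√5) = 12 + (17 + 2*I*√5) = 29 + 2*I*√5 ≈ 29.0 + 4.4721*I)
a(12)*S = 26*(29 + 2*I*√5) = 754 + 52*I*√5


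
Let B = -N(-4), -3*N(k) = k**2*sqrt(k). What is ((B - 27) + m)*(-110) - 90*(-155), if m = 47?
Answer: 11750 - 3520*I/3 ≈ 11750.0 - 1173.3*I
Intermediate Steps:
N(k) = -k**(5/2)/3 (N(k) = -k**2*sqrt(k)/3 = -k**(5/2)/3)
B = 32*I/3 (B = -(-1)*(-4)**(5/2)/3 = -(-1)*32*I/3 = -(-32)*I/3 = 32*I/3 ≈ 10.667*I)
((B - 27) + m)*(-110) - 90*(-155) = ((32*I/3 - 27) + 47)*(-110) - 90*(-155) = ((-27 + 32*I/3) + 47)*(-110) - 1*(-13950) = (20 + 32*I/3)*(-110) + 13950 = (-2200 - 3520*I/3) + 13950 = 11750 - 3520*I/3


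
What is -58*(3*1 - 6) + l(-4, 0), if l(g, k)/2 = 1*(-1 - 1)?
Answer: 170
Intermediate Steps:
l(g, k) = -4 (l(g, k) = 2*(1*(-1 - 1)) = 2*(1*(-2)) = 2*(-2) = -4)
-58*(3*1 - 6) + l(-4, 0) = -58*(3*1 - 6) - 4 = -58*(3 - 6) - 4 = -58*(-3) - 4 = 174 - 4 = 170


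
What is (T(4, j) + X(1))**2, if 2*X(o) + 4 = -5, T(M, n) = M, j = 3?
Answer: 1/4 ≈ 0.25000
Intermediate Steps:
X(o) = -9/2 (X(o) = -2 + (1/2)*(-5) = -2 - 5/2 = -9/2)
(T(4, j) + X(1))**2 = (4 - 9/2)**2 = (-1/2)**2 = 1/4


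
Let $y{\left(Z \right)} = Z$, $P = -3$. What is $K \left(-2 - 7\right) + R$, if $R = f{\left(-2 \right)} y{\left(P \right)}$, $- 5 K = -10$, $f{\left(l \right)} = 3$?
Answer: $-27$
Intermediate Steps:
$K = 2$ ($K = \left(- \frac{1}{5}\right) \left(-10\right) = 2$)
$R = -9$ ($R = 3 \left(-3\right) = -9$)
$K \left(-2 - 7\right) + R = 2 \left(-2 - 7\right) - 9 = 2 \left(-9\right) - 9 = -18 - 9 = -27$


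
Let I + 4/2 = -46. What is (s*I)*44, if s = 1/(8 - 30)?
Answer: 96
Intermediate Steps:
s = -1/22 (s = 1/(-22) = -1/22 ≈ -0.045455)
I = -48 (I = -2 - 46 = -48)
(s*I)*44 = -1/22*(-48)*44 = (24/11)*44 = 96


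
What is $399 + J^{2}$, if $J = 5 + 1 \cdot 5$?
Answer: $499$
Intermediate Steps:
$J = 10$ ($J = 5 + 5 = 10$)
$399 + J^{2} = 399 + 10^{2} = 399 + 100 = 499$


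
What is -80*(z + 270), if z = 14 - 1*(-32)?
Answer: -25280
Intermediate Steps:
z = 46 (z = 14 + 32 = 46)
-80*(z + 270) = -80*(46 + 270) = -80*316 = -25280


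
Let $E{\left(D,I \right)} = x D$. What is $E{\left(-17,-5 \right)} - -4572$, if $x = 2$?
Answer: $4538$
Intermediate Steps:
$E{\left(D,I \right)} = 2 D$
$E{\left(-17,-5 \right)} - -4572 = 2 \left(-17\right) - -4572 = -34 + 4572 = 4538$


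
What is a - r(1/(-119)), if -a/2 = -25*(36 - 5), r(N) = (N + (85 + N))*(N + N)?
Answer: 21969776/14161 ≈ 1551.4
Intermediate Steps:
r(N) = 2*N*(85 + 2*N) (r(N) = (85 + 2*N)*(2*N) = 2*N*(85 + 2*N))
a = 1550 (a = -(-50)*(36 - 5) = -(-50)*31 = -2*(-775) = 1550)
a - r(1/(-119)) = 1550 - 2*(85 + 2/(-119))/(-119) = 1550 - 2*(-1)*(85 + 2*(-1/119))/119 = 1550 - 2*(-1)*(85 - 2/119)/119 = 1550 - 2*(-1)*10113/(119*119) = 1550 - 1*(-20226/14161) = 1550 + 20226/14161 = 21969776/14161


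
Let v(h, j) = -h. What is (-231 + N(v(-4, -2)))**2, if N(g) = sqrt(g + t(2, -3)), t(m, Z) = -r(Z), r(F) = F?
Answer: (231 - sqrt(7))**2 ≈ 52146.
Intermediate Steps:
t(m, Z) = -Z
N(g) = sqrt(3 + g) (N(g) = sqrt(g - 1*(-3)) = sqrt(g + 3) = sqrt(3 + g))
(-231 + N(v(-4, -2)))**2 = (-231 + sqrt(3 - 1*(-4)))**2 = (-231 + sqrt(3 + 4))**2 = (-231 + sqrt(7))**2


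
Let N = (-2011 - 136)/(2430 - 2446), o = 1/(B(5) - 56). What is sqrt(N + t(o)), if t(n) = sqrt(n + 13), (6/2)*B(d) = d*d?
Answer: sqrt(43904003 + 18304*sqrt(4147))/572 ≈ 11.738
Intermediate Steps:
B(d) = d**2/3 (B(d) = (d*d)/3 = d**2/3)
o = -3/143 (o = 1/((1/3)*5**2 - 56) = 1/((1/3)*25 - 56) = 1/(25/3 - 56) = 1/(-143/3) = -3/143 ≈ -0.020979)
N = 2147/16 (N = -2147/(-16) = -2147*(-1/16) = 2147/16 ≈ 134.19)
t(n) = sqrt(13 + n)
sqrt(N + t(o)) = sqrt(2147/16 + sqrt(13 - 3/143)) = sqrt(2147/16 + sqrt(1856/143)) = sqrt(2147/16 + 8*sqrt(4147)/143)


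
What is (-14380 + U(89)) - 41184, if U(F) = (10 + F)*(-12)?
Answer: -56752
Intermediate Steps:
U(F) = -120 - 12*F
(-14380 + U(89)) - 41184 = (-14380 + (-120 - 12*89)) - 41184 = (-14380 + (-120 - 1068)) - 41184 = (-14380 - 1188) - 41184 = -15568 - 41184 = -56752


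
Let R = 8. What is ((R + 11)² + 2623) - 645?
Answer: 2339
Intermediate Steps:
((R + 11)² + 2623) - 645 = ((8 + 11)² + 2623) - 645 = (19² + 2623) - 645 = (361 + 2623) - 645 = 2984 - 645 = 2339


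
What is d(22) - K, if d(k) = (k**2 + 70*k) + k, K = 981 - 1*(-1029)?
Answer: 36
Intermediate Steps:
K = 2010 (K = 981 + 1029 = 2010)
d(k) = k**2 + 71*k
d(22) - K = 22*(71 + 22) - 1*2010 = 22*93 - 2010 = 2046 - 2010 = 36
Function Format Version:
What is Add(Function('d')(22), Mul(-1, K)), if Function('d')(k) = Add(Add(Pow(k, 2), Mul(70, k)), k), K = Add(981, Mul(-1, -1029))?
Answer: 36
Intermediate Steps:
K = 2010 (K = Add(981, 1029) = 2010)
Function('d')(k) = Add(Pow(k, 2), Mul(71, k))
Add(Function('d')(22), Mul(-1, K)) = Add(Mul(22, Add(71, 22)), Mul(-1, 2010)) = Add(Mul(22, 93), -2010) = Add(2046, -2010) = 36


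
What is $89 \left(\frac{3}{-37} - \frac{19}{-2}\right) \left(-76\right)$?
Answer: $- \frac{2357254}{37} \approx -63710.0$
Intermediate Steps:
$89 \left(\frac{3}{-37} - \frac{19}{-2}\right) \left(-76\right) = 89 \left(3 \left(- \frac{1}{37}\right) - - \frac{19}{2}\right) \left(-76\right) = 89 \left(- \frac{3}{37} + \frac{19}{2}\right) \left(-76\right) = 89 \cdot \frac{697}{74} \left(-76\right) = \frac{62033}{74} \left(-76\right) = - \frac{2357254}{37}$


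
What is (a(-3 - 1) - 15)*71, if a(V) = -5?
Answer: -1420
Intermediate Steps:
(a(-3 - 1) - 15)*71 = (-5 - 15)*71 = -20*71 = -1420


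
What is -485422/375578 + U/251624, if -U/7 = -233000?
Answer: 4378784756/843789631 ≈ 5.1894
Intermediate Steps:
U = 1631000 (U = -7*(-233000) = 1631000)
-485422/375578 + U/251624 = -485422/375578 + 1631000/251624 = -485422*1/375578 + 1631000*(1/251624) = -34673/26827 + 203875/31453 = 4378784756/843789631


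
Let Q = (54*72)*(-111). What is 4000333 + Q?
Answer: 3568765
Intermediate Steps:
Q = -431568 (Q = 3888*(-111) = -431568)
4000333 + Q = 4000333 - 431568 = 3568765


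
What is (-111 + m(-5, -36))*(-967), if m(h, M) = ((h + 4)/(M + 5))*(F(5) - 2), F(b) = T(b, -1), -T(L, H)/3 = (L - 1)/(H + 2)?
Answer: 3340985/31 ≈ 1.0777e+5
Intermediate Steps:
T(L, H) = -3*(-1 + L)/(2 + H) (T(L, H) = -3*(L - 1)/(H + 2) = -3*(-1 + L)/(2 + H))
F(b) = 3 - 3*b (F(b) = 3*(1 - b)/(2 - 1) = 3*(1 - b)/1 = 3*1*(1 - b) = 3 - 3*b)
m(h, M) = -14*(4 + h)/(5 + M) (m(h, M) = ((h + 4)/(M + 5))*((3 - 3*5) - 2) = ((4 + h)/(5 + M))*((3 - 15) - 2) = ((4 + h)/(5 + M))*(-12 - 2) = ((4 + h)/(5 + M))*(-14) = -14*(4 + h)/(5 + M))
(-111 + m(-5, -36))*(-967) = (-111 + 14*(-4 - 1*(-5))/(5 - 36))*(-967) = (-111 + 14*(-4 + 5)/(-31))*(-967) = (-111 + 14*(-1/31)*1)*(-967) = (-111 - 14/31)*(-967) = -3455/31*(-967) = 3340985/31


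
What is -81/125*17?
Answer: -1377/125 ≈ -11.016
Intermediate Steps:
-81/125*17 = -1377/125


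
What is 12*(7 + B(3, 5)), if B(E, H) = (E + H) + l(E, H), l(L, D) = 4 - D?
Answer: 168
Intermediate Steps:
B(E, H) = 4 + E (B(E, H) = (E + H) + (4 - H) = 4 + E)
12*(7 + B(3, 5)) = 12*(7 + (4 + 3)) = 12*(7 + 7) = 12*14 = 168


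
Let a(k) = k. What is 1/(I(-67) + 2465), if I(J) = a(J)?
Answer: 1/2398 ≈ 0.00041701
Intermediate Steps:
I(J) = J
1/(I(-67) + 2465) = 1/(-67 + 2465) = 1/2398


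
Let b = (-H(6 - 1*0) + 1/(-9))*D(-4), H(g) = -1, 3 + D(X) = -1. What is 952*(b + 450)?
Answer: 3825136/9 ≈ 4.2502e+5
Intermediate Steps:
D(X) = -4 (D(X) = -3 - 1 = -4)
b = -32/9 (b = (-1*(-1) + 1/(-9))*(-4) = (1 - ⅑)*(-4) = (8/9)*(-4) = -32/9 ≈ -3.5556)
952*(b + 450) = 952*(-32/9 + 450) = 952*(4018/9) = 3825136/9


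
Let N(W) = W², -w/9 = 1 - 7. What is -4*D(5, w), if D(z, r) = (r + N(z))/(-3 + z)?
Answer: -158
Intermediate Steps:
w = 54 (w = -9*(1 - 7) = -9*(-6) = 54)
D(z, r) = (r + z²)/(-3 + z)
-4*D(5, w) = -4*(54 + 5²)/(-3 + 5) = -4*(54 + 25)/2 = -2*79 = -4*79/2 = -158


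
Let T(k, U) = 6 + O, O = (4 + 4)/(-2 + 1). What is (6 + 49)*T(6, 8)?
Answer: -110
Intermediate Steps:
O = -8 (O = 8/(-1) = 8*(-1) = -8)
T(k, U) = -2 (T(k, U) = 6 - 8 = -2)
(6 + 49)*T(6, 8) = (6 + 49)*(-2) = 55*(-2) = -110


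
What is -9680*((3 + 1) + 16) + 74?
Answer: -193526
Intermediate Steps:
-9680*((3 + 1) + 16) + 74 = -9680*(4 + 16) + 74 = -9680*20 + 74 = -968*200 + 74 = -193600 + 74 = -193526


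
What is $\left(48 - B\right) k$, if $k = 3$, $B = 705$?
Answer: $-1971$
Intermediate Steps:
$\left(48 - B\right) k = \left(48 - 705\right) 3 = \left(-657\right) 3 = -1971$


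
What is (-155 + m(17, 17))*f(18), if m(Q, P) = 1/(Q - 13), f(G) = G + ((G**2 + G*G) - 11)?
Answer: -405445/4 ≈ -1.0136e+5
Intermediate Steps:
f(G) = -11 + G + 2*G**2 (f(G) = G + ((G**2 + G**2) - 11) = G + (2*G**2 - 11) = G + (-11 + 2*G**2) = -11 + G + 2*G**2)
m(Q, P) = 1/(-13 + Q)
(-155 + m(17, 17))*f(18) = (-155 + 1/(-13 + 17))*(-11 + 18 + 2*18**2) = (-155 + 1/4)*(-11 + 18 + 2*324) = (-155 + 1/4)*(-11 + 18 + 648) = -619/4*655 = -405445/4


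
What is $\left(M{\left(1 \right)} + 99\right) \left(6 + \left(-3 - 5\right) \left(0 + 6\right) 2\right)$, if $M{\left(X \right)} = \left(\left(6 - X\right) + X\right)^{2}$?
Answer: $-12150$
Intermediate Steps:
$M{\left(X \right)} = 36$ ($M{\left(X \right)} = 6^{2} = 36$)
$\left(M{\left(1 \right)} + 99\right) \left(6 + \left(-3 - 5\right) \left(0 + 6\right) 2\right) = \left(36 + 99\right) \left(6 + \left(-3 - 5\right) \left(0 + 6\right) 2\right) = 135 \left(6 + \left(-8\right) 6 \cdot 2\right) = 135 \left(6 - 96\right) = 135 \left(-90\right) = -12150$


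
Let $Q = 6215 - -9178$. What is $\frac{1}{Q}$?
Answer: $\frac{1}{15393} \approx 6.4965 \cdot 10^{-5}$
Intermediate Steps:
$Q = 15393$ ($Q = 6215 + \left(-5327 + 14505\right) = 6215 + 9178 = 15393$)
$\frac{1}{Q} = \frac{1}{15393}$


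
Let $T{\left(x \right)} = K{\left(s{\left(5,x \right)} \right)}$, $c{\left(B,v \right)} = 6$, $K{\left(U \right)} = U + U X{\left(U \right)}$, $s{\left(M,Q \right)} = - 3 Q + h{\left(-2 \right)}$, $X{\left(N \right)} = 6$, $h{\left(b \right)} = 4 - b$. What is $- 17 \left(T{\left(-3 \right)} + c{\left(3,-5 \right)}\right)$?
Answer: $-1887$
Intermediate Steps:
$s{\left(M,Q \right)} = 6 - 3 Q$ ($s{\left(M,Q \right)} = - 3 Q + \left(4 - -2\right) = - 3 Q + \left(4 + 2\right) = - 3 Q + 6 = 6 - 3 Q$)
$K{\left(U \right)} = 7 U$ ($K{\left(U \right)} = U + U 6 = U + 6 U = 7 U$)
$T{\left(x \right)} = 42 - 21 x$ ($T{\left(x \right)} = 7 \left(6 - 3 x\right) = 42 - 21 x$)
$- 17 \left(T{\left(-3 \right)} + c{\left(3,-5 \right)}\right) = - 17 \left(\left(42 - -63\right) + 6\right) = - 17 \left(\left(42 + 63\right) + 6\right) = - 17 \left(105 + 6\right) = \left(-17\right) 111 = -1887$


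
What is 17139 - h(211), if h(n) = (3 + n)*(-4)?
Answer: 17995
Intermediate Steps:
h(n) = -12 - 4*n
17139 - h(211) = 17139 - (-12 - 4*211) = 17139 - (-12 - 844) = 17139 - 1*(-856) = 17139 + 856 = 17995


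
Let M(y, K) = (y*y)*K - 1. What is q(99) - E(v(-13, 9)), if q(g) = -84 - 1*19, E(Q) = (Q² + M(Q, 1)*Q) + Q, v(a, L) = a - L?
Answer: 10061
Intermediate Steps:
M(y, K) = -1 + K*y² (M(y, K) = y²*K - 1 = K*y² - 1 = -1 + K*y²)
E(Q) = Q + Q² + Q*(-1 + Q²) (E(Q) = (Q² + (-1 + 1*Q²)*Q) + Q = (Q² + (-1 + Q²)*Q) + Q = (Q² + Q*(-1 + Q²)) + Q = Q + Q² + Q*(-1 + Q²))
q(g) = -103 (q(g) = -84 - 19 = -103)
q(99) - E(v(-13, 9)) = -103 - (-13 - 1*9)²*(1 + (-13 - 1*9)) = -103 - (-13 - 9)²*(1 + (-13 - 9)) = -103 - (-22)²*(1 - 22) = -103 - 484*(-21) = -103 - 1*(-10164) = -103 + 10164 = 10061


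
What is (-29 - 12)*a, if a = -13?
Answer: 533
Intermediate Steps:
(-29 - 12)*a = (-29 - 12)*(-13) = -41*(-13) = 533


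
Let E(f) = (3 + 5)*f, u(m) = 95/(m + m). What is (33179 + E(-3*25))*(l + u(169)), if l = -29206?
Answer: -321604673607/338 ≈ -9.5149e+8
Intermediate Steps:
u(m) = 95/(2*m) (u(m) = 95/((2*m)) = 95*(1/(2*m)) = 95/(2*m))
E(f) = 8*f
(33179 + E(-3*25))*(l + u(169)) = (33179 + 8*(-3*25))*(-29206 + (95/2)/169) = (33179 + 8*(-75))*(-29206 + (95/2)*(1/169)) = (33179 - 600)*(-29206 + 95/338) = 32579*(-9871533/338) = -321604673607/338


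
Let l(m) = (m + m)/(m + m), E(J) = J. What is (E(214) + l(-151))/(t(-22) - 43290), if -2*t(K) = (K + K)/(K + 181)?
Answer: -34185/6883088 ≈ -0.0049665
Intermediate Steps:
t(K) = -K/(181 + K) (t(K) = -(K + K)/(2*(K + 181)) = -2*K/(2*(181 + K)) = -K/(181 + K))
l(m) = 1 (l(m) = (2*m)/((2*m)) = (2*m)*(1/(2*m)) = 1)
(E(214) + l(-151))/(t(-22) - 43290) = (214 + 1)/(-1*(-22)/(181 - 22) - 43290) = 215/(-1*(-22)/159 - 43290) = 215/(-1*(-22)*1/159 - 43290) = 215/(22/159 - 43290) = 215/(-6883088/159) = 215*(-159/6883088) = -34185/6883088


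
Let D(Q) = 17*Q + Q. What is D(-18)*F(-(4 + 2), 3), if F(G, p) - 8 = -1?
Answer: -2268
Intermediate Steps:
F(G, p) = 7 (F(G, p) = 8 - 1 = 7)
D(Q) = 18*Q
D(-18)*F(-(4 + 2), 3) = (18*(-18))*7 = -324*7 = -2268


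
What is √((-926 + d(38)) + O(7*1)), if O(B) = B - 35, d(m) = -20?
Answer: I*√974 ≈ 31.209*I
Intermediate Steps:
O(B) = -35 + B
√((-926 + d(38)) + O(7*1)) = √((-926 - 20) + (-35 + 7*1)) = √(-946 + (-35 + 7)) = √(-946 - 28) = √(-974) = I*√974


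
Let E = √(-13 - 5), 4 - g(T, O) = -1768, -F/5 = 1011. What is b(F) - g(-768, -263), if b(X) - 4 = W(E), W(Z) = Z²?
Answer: -1786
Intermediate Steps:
F = -5055 (F = -5*1011 = -5055)
g(T, O) = 1772 (g(T, O) = 4 - 1*(-1768) = 4 + 1768 = 1772)
E = 3*I*√2 (E = √(-18) = 3*I*√2 ≈ 4.2426*I)
b(X) = -14 (b(X) = 4 + (3*I*√2)² = 4 - 18 = -14)
b(F) - g(-768, -263) = -14 - 1*1772 = -14 - 1772 = -1786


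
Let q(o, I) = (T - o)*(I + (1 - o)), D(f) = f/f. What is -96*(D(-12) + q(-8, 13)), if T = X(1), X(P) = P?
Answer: -19104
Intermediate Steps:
T = 1
D(f) = 1
q(o, I) = (1 - o)*(1 + I - o) (q(o, I) = (1 - o)*(I + (1 - o)) = (1 - o)*(1 + I - o))
-96*(D(-12) + q(-8, 13)) = -96*(1 + (1 + 13 + (-8)² - 2*(-8) - 1*13*(-8))) = -96*(1 + (1 + 13 + 64 + 16 + 104)) = -96*(1 + 198) = -96*199 = -19104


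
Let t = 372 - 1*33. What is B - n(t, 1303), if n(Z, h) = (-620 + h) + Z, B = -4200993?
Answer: -4202015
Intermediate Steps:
t = 339 (t = 372 - 33 = 339)
n(Z, h) = -620 + Z + h
B - n(t, 1303) = -4200993 - (-620 + 339 + 1303) = -4200993 - 1*1022 = -4200993 - 1022 = -4202015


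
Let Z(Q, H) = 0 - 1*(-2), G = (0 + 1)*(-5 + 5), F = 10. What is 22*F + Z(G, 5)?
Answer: 222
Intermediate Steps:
G = 0 (G = 1*0 = 0)
Z(Q, H) = 2 (Z(Q, H) = 0 + 2 = 2)
22*F + Z(G, 5) = 22*10 + 2 = 220 + 2 = 222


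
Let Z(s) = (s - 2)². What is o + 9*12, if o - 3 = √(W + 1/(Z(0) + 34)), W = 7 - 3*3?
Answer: 111 + 5*I*√114/38 ≈ 111.0 + 1.4049*I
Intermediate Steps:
Z(s) = (-2 + s)²
W = -2 (W = 7 - 9 = -2)
o = 3 + 5*I*√114/38 (o = 3 + √(-2 + 1/((-2 + 0)² + 34)) = 3 + √(-2 + 1/((-2)² + 34)) = 3 + √(-2 + 1/(4 + 34)) = 3 + √(-2 + 1/38) = 3 + √(-75/38) = 3 + 5*I*√114/38 ≈ 3.0 + 1.4049*I)
o + 9*12 = (3 + 5*I*√114/38) + 9*12 = (3 + 5*I*√114/38) + 108 = 111 + 5*I*√114/38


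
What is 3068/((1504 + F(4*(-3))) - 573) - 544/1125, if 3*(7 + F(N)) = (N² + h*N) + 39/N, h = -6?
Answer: 34923184/13431375 ≈ 2.6001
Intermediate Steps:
F(N) = -7 - 2*N + 13/N + N²/3 (F(N) = -7 + ((N² - 6*N) + 39/N)/3 = -7 + (N² - 6*N + 39/N)/3 = -7 + (-2*N + 13/N + N²/3) = -7 - 2*N + 13/N + N²/3)
3068/((1504 + F(4*(-3))) - 573) - 544/1125 = 3068/((1504 + (-7 - 8*(-3) + 13/((4*(-3))) + (4*(-3))²/3)) - 573) - 544/1125 = 3068/((1504 + (-7 - 2*(-12) + 13/(-12) + (⅓)*(-12)²)) - 573) - 544*1/1125 = 3068/((1504 + (-7 + 24 + 13*(-1/12) + (⅓)*144)) - 573) - 544/1125 = 3068/((1504 + (-7 + 24 - 13/12 + 48)) - 573) - 544/1125 = 3068/((1504 + 767/12) - 573) - 544/1125 = 3068/(18815/12 - 573) - 544/1125 = 3068/(11939/12) - 544/1125 = 3068*(12/11939) - 544/1125 = 36816/11939 - 544/1125 = 34923184/13431375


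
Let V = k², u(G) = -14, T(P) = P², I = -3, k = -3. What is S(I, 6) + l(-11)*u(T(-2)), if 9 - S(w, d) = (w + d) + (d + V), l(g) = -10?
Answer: 131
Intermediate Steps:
V = 9 (V = (-3)² = 9)
S(w, d) = -w - 2*d (S(w, d) = 9 - ((w + d) + (d + 9)) = 9 - ((d + w) + (9 + d)) = 9 - (9 + w + 2*d) = 9 + (-9 - w - 2*d) = -w - 2*d)
S(I, 6) + l(-11)*u(T(-2)) = (-1*(-3) - 2*6) - 10*(-14) = (3 - 12) + 140 = -9 + 140 = 131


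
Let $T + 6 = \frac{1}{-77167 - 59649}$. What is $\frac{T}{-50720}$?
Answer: $\frac{820897}{6939307520} \approx 0.0001183$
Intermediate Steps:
$T = - \frac{820897}{136816}$ ($T = -6 + \frac{1}{-77167 - 59649} = -6 + \frac{1}{-136816} = -6 - \frac{1}{136816} = - \frac{820897}{136816} \approx -6.0$)
$\frac{T}{-50720} = - \frac{820897}{136816 \left(-50720\right)} = \left(- \frac{820897}{136816}\right) \left(- \frac{1}{50720}\right) = \frac{820897}{6939307520}$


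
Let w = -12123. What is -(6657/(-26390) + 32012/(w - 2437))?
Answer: 51743/21112 ≈ 2.4509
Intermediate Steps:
-(6657/(-26390) + 32012/(w - 2437)) = -(6657/(-26390) + 32012/(-12123 - 2437)) = -(6657*(-1/26390) + 32012/(-14560)) = -(-951/3770 + 32012*(-1/14560)) = -(-951/3770 - 8003/3640) = -1*(-51743/21112) = 51743/21112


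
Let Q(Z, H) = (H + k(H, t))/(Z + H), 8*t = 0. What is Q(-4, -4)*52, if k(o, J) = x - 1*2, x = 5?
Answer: 13/2 ≈ 6.5000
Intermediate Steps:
t = 0 (t = (⅛)*0 = 0)
k(o, J) = 3 (k(o, J) = 5 - 1*2 = 5 - 2 = 3)
Q(Z, H) = (3 + H)/(H + Z) (Q(Z, H) = (H + 3)/(Z + H) = (3 + H)/(H + Z))
Q(-4, -4)*52 = ((3 - 4)/(-4 - 4))*52 = (-1/(-8))*52 = -⅛*(-1)*52 = (⅛)*52 = 13/2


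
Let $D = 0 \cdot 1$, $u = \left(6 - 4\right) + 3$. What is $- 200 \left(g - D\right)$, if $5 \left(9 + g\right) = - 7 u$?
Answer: $3200$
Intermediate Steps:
$u = 5$ ($u = 2 + 3 = 5$)
$g = -16$ ($g = -9 + \frac{\left(-7\right) 5}{5} = -9 + \frac{1}{5} \left(-35\right) = -9 - 7 = -16$)
$D = 0$
$- 200 \left(g - D\right) = - 200 \left(-16 - 0\right) = - 200 \left(-16 + 0\right) = \left(-200\right) \left(-16\right) = 3200$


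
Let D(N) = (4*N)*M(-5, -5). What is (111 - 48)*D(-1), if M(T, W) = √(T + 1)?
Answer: -504*I ≈ -504.0*I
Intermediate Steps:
M(T, W) = √(1 + T)
D(N) = 8*I*N (D(N) = (4*N)*√(1 - 5) = (4*N)*√(-4) = (4*N)*(2*I) = 8*I*N)
(111 - 48)*D(-1) = (111 - 48)*(8*I*(-1)) = 63*(-8*I) = -504*I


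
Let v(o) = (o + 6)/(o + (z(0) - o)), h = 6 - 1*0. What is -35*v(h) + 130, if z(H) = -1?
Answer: 550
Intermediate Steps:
h = 6 (h = 6 + 0 = 6)
v(o) = -6 - o (v(o) = (o + 6)/(o + (-1 - o)) = (6 + o)/(-1) = (6 + o)*(-1) = -6 - o)
-35*v(h) + 130 = -35*(-6 - 1*6) + 130 = -35*(-6 - 6) + 130 = -35*(-12) + 130 = 420 + 130 = 550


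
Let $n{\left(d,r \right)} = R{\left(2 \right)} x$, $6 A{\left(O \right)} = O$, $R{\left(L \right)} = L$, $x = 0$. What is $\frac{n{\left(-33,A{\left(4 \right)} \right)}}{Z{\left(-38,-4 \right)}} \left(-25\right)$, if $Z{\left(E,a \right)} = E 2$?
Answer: $0$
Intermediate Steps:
$A{\left(O \right)} = \frac{O}{6}$
$Z{\left(E,a \right)} = 2 E$
$n{\left(d,r \right)} = 0$ ($n{\left(d,r \right)} = 2 \cdot 0 = 0$)
$\frac{n{\left(-33,A{\left(4 \right)} \right)}}{Z{\left(-38,-4 \right)}} \left(-25\right) = \frac{0}{2 \left(-38\right)} \left(-25\right) = \frac{0}{-76} \left(-25\right) = 0 \left(- \frac{1}{76}\right) \left(-25\right) = 0 \left(-25\right) = 0$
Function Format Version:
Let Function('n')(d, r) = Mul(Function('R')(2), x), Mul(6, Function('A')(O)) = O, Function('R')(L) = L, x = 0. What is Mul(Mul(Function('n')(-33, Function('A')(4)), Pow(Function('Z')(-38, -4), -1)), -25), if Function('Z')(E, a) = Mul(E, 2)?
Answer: 0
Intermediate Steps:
Function('A')(O) = Mul(Rational(1, 6), O)
Function('Z')(E, a) = Mul(2, E)
Function('n')(d, r) = 0 (Function('n')(d, r) = Mul(2, 0) = 0)
Mul(Mul(Function('n')(-33, Function('A')(4)), Pow(Function('Z')(-38, -4), -1)), -25) = Mul(Mul(0, Pow(Mul(2, -38), -1)), -25) = Mul(Mul(0, Pow(-76, -1)), -25) = Mul(Mul(0, Rational(-1, 76)), -25) = Mul(0, -25) = 0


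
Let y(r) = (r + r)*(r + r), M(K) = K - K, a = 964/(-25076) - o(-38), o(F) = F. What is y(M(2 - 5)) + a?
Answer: 237981/6269 ≈ 37.962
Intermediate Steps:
a = 237981/6269 (a = 964/(-25076) - 1*(-38) = 964*(-1/25076) + 38 = -241/6269 + 38 = 237981/6269 ≈ 37.962)
M(K) = 0
y(r) = 4*r² (y(r) = (2*r)*(2*r) = 4*r²)
y(M(2 - 5)) + a = 4*0² + 237981/6269 = 4*0 + 237981/6269 = 0 + 237981/6269 = 237981/6269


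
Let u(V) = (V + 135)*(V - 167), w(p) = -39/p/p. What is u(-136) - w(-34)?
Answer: 350307/1156 ≈ 303.03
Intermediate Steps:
w(p) = -39/p²
u(V) = (-167 + V)*(135 + V) (u(V) = (135 + V)*(-167 + V) = (-167 + V)*(135 + V))
u(-136) - w(-34) = (-22545 + (-136)² - 32*(-136)) - (-39)/(-34)² = (-22545 + 18496 + 4352) - (-39)/1156 = 303 - 1*(-39/1156) = 303 + 39/1156 = 350307/1156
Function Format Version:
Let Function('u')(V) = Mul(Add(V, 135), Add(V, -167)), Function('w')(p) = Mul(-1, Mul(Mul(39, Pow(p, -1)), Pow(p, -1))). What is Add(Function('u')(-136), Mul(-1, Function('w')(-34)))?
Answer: Rational(350307, 1156) ≈ 303.03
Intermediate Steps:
Function('w')(p) = Mul(-39, Pow(p, -2)) (Function('w')(p) = Mul(-1, Mul(39, Pow(p, -2))) = Mul(-39, Pow(p, -2)))
Function('u')(V) = Mul(Add(-167, V), Add(135, V)) (Function('u')(V) = Mul(Add(135, V), Add(-167, V)) = Mul(Add(-167, V), Add(135, V)))
Add(Function('u')(-136), Mul(-1, Function('w')(-34))) = Add(Add(-22545, Pow(-136, 2), Mul(-32, -136)), Mul(-1, Mul(-39, Pow(-34, -2)))) = Add(Add(-22545, 18496, 4352), Mul(-1, Mul(-39, Rational(1, 1156)))) = Add(303, Mul(-1, Rational(-39, 1156))) = Add(303, Rational(39, 1156)) = Rational(350307, 1156)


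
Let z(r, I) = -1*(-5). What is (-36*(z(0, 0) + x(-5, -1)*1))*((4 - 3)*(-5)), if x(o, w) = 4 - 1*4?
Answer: 900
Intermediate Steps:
z(r, I) = 5
x(o, w) = 0 (x(o, w) = 4 - 4 = 0)
(-36*(z(0, 0) + x(-5, -1)*1))*((4 - 3)*(-5)) = (-36*(5 + 0*1))*((4 - 3)*(-5)) = (-36*(5 + 0))*(1*(-5)) = -36*5*(-5) = -180*(-5) = 900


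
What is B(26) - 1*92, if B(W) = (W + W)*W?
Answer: 1260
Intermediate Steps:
B(W) = 2*W² (B(W) = (2*W)*W = 2*W²)
B(26) - 1*92 = 2*26² - 1*92 = 2*676 - 92 = 1352 - 92 = 1260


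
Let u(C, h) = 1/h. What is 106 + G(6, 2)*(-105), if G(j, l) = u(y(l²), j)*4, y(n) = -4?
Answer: 36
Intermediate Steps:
G(j, l) = 4/j
106 + G(6, 2)*(-105) = 106 + (4/6)*(-105) = 106 + (4*(⅙))*(-105) = 106 + (⅔)*(-105) = 106 - 70 = 36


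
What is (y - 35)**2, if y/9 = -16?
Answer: 32041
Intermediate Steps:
y = -144 (y = 9*(-16) = -144)
(y - 35)**2 = (-144 - 35)**2 = (-179)**2 = 32041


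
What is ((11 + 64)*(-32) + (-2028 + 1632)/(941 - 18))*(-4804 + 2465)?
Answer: 5182279044/923 ≈ 5.6146e+6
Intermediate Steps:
((11 + 64)*(-32) + (-2028 + 1632)/(941 - 18))*(-4804 + 2465) = (75*(-32) - 396/923)*(-2339) = (-2400 - 396*1/923)*(-2339) = (-2400 - 396/923)*(-2339) = -2215596/923*(-2339) = 5182279044/923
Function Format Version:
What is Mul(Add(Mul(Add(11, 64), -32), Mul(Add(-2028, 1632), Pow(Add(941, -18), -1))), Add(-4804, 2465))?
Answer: Rational(5182279044, 923) ≈ 5.6146e+6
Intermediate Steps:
Mul(Add(Mul(Add(11, 64), -32), Mul(Add(-2028, 1632), Pow(Add(941, -18), -1))), Add(-4804, 2465)) = Mul(Add(Mul(75, -32), Mul(-396, Pow(923, -1))), -2339) = Mul(Add(-2400, Mul(-396, Rational(1, 923))), -2339) = Mul(Add(-2400, Rational(-396, 923)), -2339) = Mul(Rational(-2215596, 923), -2339) = Rational(5182279044, 923)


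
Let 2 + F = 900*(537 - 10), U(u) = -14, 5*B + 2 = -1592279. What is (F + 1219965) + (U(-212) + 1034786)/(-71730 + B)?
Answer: 3305385034993/1950931 ≈ 1.6943e+6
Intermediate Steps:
B = -1592281/5 (B = -⅖ + (⅕)*(-1592279) = -⅖ - 1592279/5 = -1592281/5 ≈ -3.1846e+5)
F = 474298 (F = -2 + 900*(537 - 10) = -2 + 900*527 = -2 + 474300 = 474298)
(F + 1219965) + (U(-212) + 1034786)/(-71730 + B) = (474298 + 1219965) + (-14 + 1034786)/(-71730 - 1592281/5) = 1694263 + 1034772/(-1950931/5) = 1694263 + 1034772*(-5/1950931) = 1694263 - 5173860/1950931 = 3305385034993/1950931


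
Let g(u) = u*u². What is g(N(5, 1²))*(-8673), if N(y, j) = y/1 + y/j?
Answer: -8673000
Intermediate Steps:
N(y, j) = y + y/j (N(y, j) = y*1 + y/j = y + y/j)
g(u) = u³
g(N(5, 1²))*(-8673) = (5 + 5/(1²))³*(-8673) = (5 + 5/1)³*(-8673) = (5 + 5*1)³*(-8673) = (5 + 5)³*(-8673) = 10³*(-8673) = 1000*(-8673) = -8673000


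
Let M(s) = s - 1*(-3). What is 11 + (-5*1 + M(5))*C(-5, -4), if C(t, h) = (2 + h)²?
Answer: 23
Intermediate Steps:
M(s) = 3 + s (M(s) = s + 3 = 3 + s)
11 + (-5*1 + M(5))*C(-5, -4) = 11 + (-5*1 + (3 + 5))*(2 - 4)² = 11 + (-5 + 8)*(-2)² = 11 + 3*4 = 11 + 12 = 23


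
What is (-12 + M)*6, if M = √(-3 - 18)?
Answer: -72 + 6*I*√21 ≈ -72.0 + 27.495*I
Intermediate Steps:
M = I*√21 (M = √(-21) = I*√21 ≈ 4.5826*I)
(-12 + M)*6 = (-12 + I*√21)*6 = -72 + 6*I*√21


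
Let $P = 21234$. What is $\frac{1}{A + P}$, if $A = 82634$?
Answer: $\frac{1}{103868} \approx 9.6276 \cdot 10^{-6}$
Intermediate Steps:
$\frac{1}{A + P} = \frac{1}{82634 + 21234} = \frac{1}{103868}$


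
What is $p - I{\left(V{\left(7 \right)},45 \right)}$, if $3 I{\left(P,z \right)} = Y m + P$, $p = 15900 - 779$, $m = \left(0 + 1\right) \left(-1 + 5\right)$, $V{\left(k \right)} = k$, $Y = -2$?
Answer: $\frac{45364}{3} \approx 15121.0$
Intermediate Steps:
$m = 4$ ($m = 1 \cdot 4 = 4$)
$p = 15121$
$I{\left(P,z \right)} = - \frac{8}{3} + \frac{P}{3}$ ($I{\left(P,z \right)} = \frac{\left(-2\right) 4 + P}{3} = \frac{-8 + P}{3} = - \frac{8}{3} + \frac{P}{3}$)
$p - I{\left(V{\left(7 \right)},45 \right)} = 15121 - \left(- \frac{8}{3} + \frac{1}{3} \cdot 7\right) = 15121 - \left(- \frac{8}{3} + \frac{7}{3}\right) = 15121 - - \frac{1}{3} = 15121 + \frac{1}{3} = \frac{45364}{3}$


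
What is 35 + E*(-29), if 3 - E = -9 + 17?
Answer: 180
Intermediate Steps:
E = -5 (E = 3 - (-9 + 17) = 3 - 1*8 = 3 - 8 = -5)
35 + E*(-29) = 35 - 5*(-29) = 35 + 145 = 180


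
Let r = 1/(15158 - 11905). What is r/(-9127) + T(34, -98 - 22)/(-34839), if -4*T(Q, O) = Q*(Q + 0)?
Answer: 8580413020/1034374473909 ≈ 0.0082953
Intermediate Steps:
r = 1/3253 ≈ 0.00030741
T(Q, O) = -Q**2/4 (T(Q, O) = -Q*(Q + 0)/4 = -Q*Q/4 = -Q**2/4)
r/(-9127) + T(34, -98 - 22)/(-34839) = (1/3253)/(-9127) - 1/4*34**2/(-34839) = (1/3253)*(-1/9127) - 1/4*1156*(-1/34839) = -1/29690131 - 289*(-1/34839) = -1/29690131 + 289/34839 = 8580413020/1034374473909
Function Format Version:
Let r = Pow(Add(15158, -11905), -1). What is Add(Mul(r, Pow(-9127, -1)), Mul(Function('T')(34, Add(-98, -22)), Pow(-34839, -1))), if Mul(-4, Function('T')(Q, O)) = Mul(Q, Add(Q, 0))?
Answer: Rational(8580413020, 1034374473909) ≈ 0.0082953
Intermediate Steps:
r = Rational(1, 3253) (r = Pow(3253, -1) = Rational(1, 3253) ≈ 0.00030741)
Function('T')(Q, O) = Mul(Rational(-1, 4), Pow(Q, 2)) (Function('T')(Q, O) = Mul(Rational(-1, 4), Mul(Q, Add(Q, 0))) = Mul(Rational(-1, 4), Mul(Q, Q)) = Mul(Rational(-1, 4), Pow(Q, 2)))
Add(Mul(r, Pow(-9127, -1)), Mul(Function('T')(34, Add(-98, -22)), Pow(-34839, -1))) = Add(Mul(Rational(1, 3253), Pow(-9127, -1)), Mul(Mul(Rational(-1, 4), Pow(34, 2)), Pow(-34839, -1))) = Add(Mul(Rational(1, 3253), Rational(-1, 9127)), Mul(Mul(Rational(-1, 4), 1156), Rational(-1, 34839))) = Add(Rational(-1, 29690131), Mul(-289, Rational(-1, 34839))) = Add(Rational(-1, 29690131), Rational(289, 34839)) = Rational(8580413020, 1034374473909)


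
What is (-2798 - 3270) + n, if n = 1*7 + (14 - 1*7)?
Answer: -6054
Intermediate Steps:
n = 14 (n = 7 + (14 - 7) = 7 + 7 = 14)
(-2798 - 3270) + n = (-2798 - 3270) + 14 = -6068 + 14 = -6054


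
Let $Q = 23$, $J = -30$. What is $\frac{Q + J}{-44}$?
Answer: $\frac{7}{44} \approx 0.15909$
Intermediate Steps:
$\frac{Q + J}{-44} = \frac{23 - 30}{-44} = \left(- \frac{1}{44}\right) \left(-7\right) = \frac{7}{44}$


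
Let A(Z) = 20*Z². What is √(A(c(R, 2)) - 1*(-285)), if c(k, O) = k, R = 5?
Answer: √785 ≈ 28.018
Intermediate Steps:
√(A(c(R, 2)) - 1*(-285)) = √(20*5² - 1*(-285)) = √(20*25 + 285) = √(500 + 285) = √785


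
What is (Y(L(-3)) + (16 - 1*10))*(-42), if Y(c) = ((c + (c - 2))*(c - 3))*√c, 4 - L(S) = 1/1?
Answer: -252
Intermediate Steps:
L(S) = 3 (L(S) = 4 - 1/1 = 4 - 1*1 = 4 - 1 = 3)
Y(c) = √c*(-3 + c)*(-2 + 2*c) (Y(c) = ((c + (-2 + c))*(-3 + c))*√c = ((-2 + 2*c)*(-3 + c))*√c = ((-3 + c)*(-2 + 2*c))*√c = √c*(-3 + c)*(-2 + 2*c))
(Y(L(-3)) + (16 - 1*10))*(-42) = (2*√3*(3 + 3² - 4*3) + (16 - 1*10))*(-42) = (2*√3*(3 + 9 - 12) + (16 - 10))*(-42) = (2*√3*0 + 6)*(-42) = (0 + 6)*(-42) = 6*(-42) = -252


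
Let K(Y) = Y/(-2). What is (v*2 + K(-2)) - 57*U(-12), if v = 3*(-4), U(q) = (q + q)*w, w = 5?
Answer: 6817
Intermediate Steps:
U(q) = 10*q (U(q) = (q + q)*5 = (2*q)*5 = 10*q)
v = -12
K(Y) = -Y/2 (K(Y) = Y*(-1/2) = -Y/2)
(v*2 + K(-2)) - 57*U(-12) = (-12*2 - 1/2*(-2)) - 570*(-12) = (-24 + 1) - 57*(-120) = -23 + 6840 = 6817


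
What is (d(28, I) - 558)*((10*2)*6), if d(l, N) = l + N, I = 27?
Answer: -60360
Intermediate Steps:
d(l, N) = N + l
(d(28, I) - 558)*((10*2)*6) = ((27 + 28) - 558)*((10*2)*6) = (55 - 558)*(20*6) = -503*120 = -60360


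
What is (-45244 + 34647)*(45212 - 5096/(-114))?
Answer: -27336360304/57 ≈ -4.7959e+8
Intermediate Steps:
(-45244 + 34647)*(45212 - 5096/(-114)) = -10597*(45212 - 5096*(-1)/114) = -10597*(45212 - 56*(-91/114)) = -10597*(45212 + 2548/57) = -10597*2579632/57 = -27336360304/57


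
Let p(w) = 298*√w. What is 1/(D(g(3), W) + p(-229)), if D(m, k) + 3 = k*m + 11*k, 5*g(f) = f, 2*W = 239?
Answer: 8645/139058489 - 3725*I*√229/278116978 ≈ 6.2168e-5 - 0.00020268*I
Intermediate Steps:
W = 239/2 (W = (½)*239 = 239/2 ≈ 119.50)
g(f) = f/5
D(m, k) = -3 + 11*k + k*m (D(m, k) = -3 + (k*m + 11*k) = -3 + (11*k + k*m) = -3 + 11*k + k*m)
1/(D(g(3), W) + p(-229)) = 1/((-3 + 11*(239/2) + 239*((⅕)*3)/2) + 298*√(-229)) = 1/((-3 + 2629/2 + (239/2)*(⅗)) + 298*(I*√229)) = 1/((-3 + 2629/2 + 717/10) + 298*I*√229) = 1/(6916/5 + 298*I*√229)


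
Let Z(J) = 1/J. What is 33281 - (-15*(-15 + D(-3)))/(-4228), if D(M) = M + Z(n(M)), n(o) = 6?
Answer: 281424671/8456 ≈ 33281.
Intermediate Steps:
D(M) = ⅙ + M (D(M) = M + 1/6 = M + ⅙ = ⅙ + M)
33281 - (-15*(-15 + D(-3)))/(-4228) = 33281 - (-15*(-15 + (⅙ - 3)))/(-4228) = 33281 - (-15*(-15 - 17/6))*(-1)/4228 = 33281 - (-15*(-107/6))*(-1)/4228 = 33281 - 535*(-1)/(2*4228) = 33281 - 1*(-535/8456) = 33281 + 535/8456 = 281424671/8456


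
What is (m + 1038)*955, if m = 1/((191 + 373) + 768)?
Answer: 1320399235/1332 ≈ 9.9129e+5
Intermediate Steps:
m = 1/1332 (m = 1/(564 + 768) = 1/1332 ≈ 0.00075075)
(m + 1038)*955 = (1/1332 + 1038)*955 = (1382617/1332)*955 = 1320399235/1332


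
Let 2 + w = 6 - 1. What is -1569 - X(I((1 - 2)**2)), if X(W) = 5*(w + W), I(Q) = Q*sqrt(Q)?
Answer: -1589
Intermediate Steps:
w = 3 (w = -2 + (6 - 1) = -2 + 5 = 3)
I(Q) = Q**(3/2)
X(W) = 15 + 5*W (X(W) = 5*(3 + W) = 15 + 5*W)
-1569 - X(I((1 - 2)**2)) = -1569 - (15 + 5*((1 - 2)**2)**(3/2)) = -1569 - (15 + 5*((-1)**2)**(3/2)) = -1569 - (15 + 5*1**(3/2)) = -1569 - (15 + 5*1) = -1569 - (15 + 5) = -1569 - 1*20 = -1569 - 20 = -1589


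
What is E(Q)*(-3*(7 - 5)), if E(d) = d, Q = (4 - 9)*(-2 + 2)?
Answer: 0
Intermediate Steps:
Q = 0 (Q = -5*0 = 0)
E(Q)*(-3*(7 - 5)) = 0*(-3*(7 - 5)) = 0*(-3*2) = 0*(-6) = 0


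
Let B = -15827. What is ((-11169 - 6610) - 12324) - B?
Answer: -14276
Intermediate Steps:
((-11169 - 6610) - 12324) - B = ((-11169 - 6610) - 12324) - 1*(-15827) = (-17779 - 12324) + 15827 = -30103 + 15827 = -14276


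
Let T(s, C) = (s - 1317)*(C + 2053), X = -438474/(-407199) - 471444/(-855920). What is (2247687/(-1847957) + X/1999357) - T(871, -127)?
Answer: 7090682093348631714571921717/8254627650793505541820 ≈ 8.5900e+5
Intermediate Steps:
X = 3636347381/2234165180 (X = -438474*(-1/407199) - 471444*(-1/855920) = 146158/135733 + 117861/213980 = 3636347381/2234165180 ≈ 1.6276)
T(s, C) = (-1317 + s)*(2053 + C)
(2247687/(-1847957) + X/1999357) - T(871, -127) = (2247687/(-1847957) + (3636347381/2234165180)/1999357) - (-2703801 - 1317*(-127) + 2053*871 - 127*871) = (2247687*(-1/1847957) + (3636347381/2234165180)*(1/1999357)) - (-2703801 + 167259 + 1788163 - 110617) = (-2247687/1847957 + 3636347381/4466893791789260) - 1*(-858996) = -10040172386371829291003/8254627650793505541820 + 858996 = 7090682093348631714571921717/8254627650793505541820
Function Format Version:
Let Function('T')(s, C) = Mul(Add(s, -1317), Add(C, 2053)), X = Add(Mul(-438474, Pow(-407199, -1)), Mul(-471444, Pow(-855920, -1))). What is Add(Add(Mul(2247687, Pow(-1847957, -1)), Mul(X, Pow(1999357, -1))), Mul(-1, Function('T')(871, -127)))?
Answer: Rational(7090682093348631714571921717, 8254627650793505541820) ≈ 8.5900e+5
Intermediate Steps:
X = Rational(3636347381, 2234165180) (X = Add(Mul(-438474, Rational(-1, 407199)), Mul(-471444, Rational(-1, 855920))) = Add(Rational(146158, 135733), Rational(117861, 213980)) = Rational(3636347381, 2234165180) ≈ 1.6276)
Function('T')(s, C) = Mul(Add(-1317, s), Add(2053, C))
Add(Add(Mul(2247687, Pow(-1847957, -1)), Mul(X, Pow(1999357, -1))), Mul(-1, Function('T')(871, -127))) = Add(Add(Mul(2247687, Pow(-1847957, -1)), Mul(Rational(3636347381, 2234165180), Pow(1999357, -1))), Mul(-1, Add(-2703801, Mul(-1317, -127), Mul(2053, 871), Mul(-127, 871)))) = Add(Add(Mul(2247687, Rational(-1, 1847957)), Mul(Rational(3636347381, 2234165180), Rational(1, 1999357))), Mul(-1, Add(-2703801, 167259, 1788163, -110617))) = Add(Add(Rational(-2247687, 1847957), Rational(3636347381, 4466893791789260)), Mul(-1, -858996)) = Add(Rational(-10040172386371829291003, 8254627650793505541820), 858996) = Rational(7090682093348631714571921717, 8254627650793505541820)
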